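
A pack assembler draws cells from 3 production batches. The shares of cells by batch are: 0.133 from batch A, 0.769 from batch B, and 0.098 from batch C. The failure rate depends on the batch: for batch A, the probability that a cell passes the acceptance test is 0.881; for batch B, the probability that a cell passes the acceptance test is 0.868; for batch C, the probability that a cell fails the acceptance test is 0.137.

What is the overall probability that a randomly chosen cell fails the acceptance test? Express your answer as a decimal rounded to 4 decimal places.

P(F) ≈ 0.1308

P(F|A) = 1 − 0.881 = 0.119.
P(F|B) = 1 − 0.868 = 0.132.
P(F) = P(F|A)·P(A) + P(F|B)·P(B) + P(F|C)·P(C)
      = 0.119·0.133 + 0.132·0.769 + 0.137·0.098
      = 0.015827 + 0.101508 + 0.013426 = 0.130761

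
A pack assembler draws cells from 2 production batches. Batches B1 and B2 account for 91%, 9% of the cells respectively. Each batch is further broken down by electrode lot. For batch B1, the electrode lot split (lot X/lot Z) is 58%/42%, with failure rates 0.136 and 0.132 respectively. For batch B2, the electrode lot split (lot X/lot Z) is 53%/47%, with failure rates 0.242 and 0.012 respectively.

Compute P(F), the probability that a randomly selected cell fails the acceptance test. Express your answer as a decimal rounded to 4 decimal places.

P(F) ≈ 0.1343

P(F|B1) = 0.58·0.136 + 0.42·0.132 = 0.07888 + 0.05544 = 0.13432
P(F|B2) = 0.53·0.242 + 0.47·0.012 = 0.12826 + 0.00564 = 0.1339
By total probability over the outer partition,
P(F) = 0.91·0.13432 + 0.09·0.1339
      = 0.1222312 + 0.012051 = 0.1342822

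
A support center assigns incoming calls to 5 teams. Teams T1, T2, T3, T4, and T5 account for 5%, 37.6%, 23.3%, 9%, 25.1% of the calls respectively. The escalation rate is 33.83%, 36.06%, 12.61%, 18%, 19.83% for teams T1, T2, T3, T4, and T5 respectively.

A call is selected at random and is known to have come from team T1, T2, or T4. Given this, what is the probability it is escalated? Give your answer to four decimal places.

0.3269

Let S = {T1, T2, T4}.
P(S) = 0.05 + 0.376 + 0.09 = 0.516.
P(E ∩ S) = 0.3383·0.05 + 0.3606·0.376 + 0.18·0.09 = 0.016915 + 0.1355856 + 0.0162 = 0.1687006.
P(E | S) = 0.1687006 / 0.516 = 0.326939…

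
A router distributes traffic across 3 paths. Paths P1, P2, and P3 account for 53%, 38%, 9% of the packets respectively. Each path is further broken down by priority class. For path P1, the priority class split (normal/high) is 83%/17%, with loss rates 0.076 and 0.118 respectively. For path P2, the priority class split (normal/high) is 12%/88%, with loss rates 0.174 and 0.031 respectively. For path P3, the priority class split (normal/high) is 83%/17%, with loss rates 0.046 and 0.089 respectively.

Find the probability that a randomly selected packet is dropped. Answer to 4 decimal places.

P(L|P1) = 0.83·0.076 + 0.17·0.118 = 0.06308 + 0.02006 = 0.08314
P(L|P2) = 0.12·0.174 + 0.88·0.031 = 0.02088 + 0.02728 = 0.04816
P(L|P3) = 0.83·0.046 + 0.17·0.089 = 0.03818 + 0.01513 = 0.05331
By total probability over the outer partition,
P(L) = 0.53·0.08314 + 0.38·0.04816 + 0.09·0.05331
      = 0.0440642 + 0.0183008 + 0.0047979 = 0.0671629

P(L) ≈ 0.0672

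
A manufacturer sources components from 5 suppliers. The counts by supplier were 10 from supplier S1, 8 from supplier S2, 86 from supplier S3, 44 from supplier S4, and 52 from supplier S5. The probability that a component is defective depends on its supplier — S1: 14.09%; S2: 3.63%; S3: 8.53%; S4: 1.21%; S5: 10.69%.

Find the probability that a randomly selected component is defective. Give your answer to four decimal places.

Total: 10 + 8 + 86 + 44 + 52 = 200.
P(S1) = 10/200 = 0.05. P(S2) = 8/200 = 0.04. P(S3) = 86/200 = 0.43. P(S4) = 44/200 = 0.22. P(S5) = 52/200 = 0.26.
Summing over the partition,
P(D) = P(D|S1)·P(S1) + P(D|S2)·P(S2) + P(D|S3)·P(S3) + P(D|S4)·P(S4) + P(D|S5)·P(S5)
      = 0.1409·0.05 + 0.0363·0.04 + 0.0853·0.43 + 0.0121·0.22 + 0.1069·0.26
      = 0.007045 + 0.001452 + 0.036679 + 0.002662 + 0.027794 = 0.075632

P(D) ≈ 0.0756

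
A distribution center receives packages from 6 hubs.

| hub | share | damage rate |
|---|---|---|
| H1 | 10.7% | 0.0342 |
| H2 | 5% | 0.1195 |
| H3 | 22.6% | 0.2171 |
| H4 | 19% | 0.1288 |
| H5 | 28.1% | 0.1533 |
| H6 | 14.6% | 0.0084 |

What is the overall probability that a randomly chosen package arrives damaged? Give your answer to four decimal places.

P(D) = P(D|H1)·P(H1) + P(D|H2)·P(H2) + P(D|H3)·P(H3) + P(D|H4)·P(H4) + P(D|H5)·P(H5) + P(D|H6)·P(H6)
      = 0.0342·0.107 + 0.1195·0.05 + 0.2171·0.226 + 0.1288·0.19 + 0.1533·0.281 + 0.0084·0.146
      = 0.0036594 + 0.005975 + 0.0490646 + 0.024472 + 0.0430773 + 0.0012264 = 0.1274747

0.1275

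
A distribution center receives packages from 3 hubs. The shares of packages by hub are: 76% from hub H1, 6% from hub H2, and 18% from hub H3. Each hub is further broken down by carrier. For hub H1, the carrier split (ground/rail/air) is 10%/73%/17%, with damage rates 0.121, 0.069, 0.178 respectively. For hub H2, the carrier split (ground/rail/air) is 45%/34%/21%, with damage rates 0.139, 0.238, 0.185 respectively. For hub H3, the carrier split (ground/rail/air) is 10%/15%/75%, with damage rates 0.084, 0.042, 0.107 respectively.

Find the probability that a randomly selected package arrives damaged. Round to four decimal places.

P(D) ≈ 0.0985

P(D|H1) = 0.1·0.121 + 0.73·0.069 + 0.17·0.178 = 0.0121 + 0.05037 + 0.03026 = 0.09273
P(D|H2) = 0.45·0.139 + 0.34·0.238 + 0.21·0.185 = 0.06255 + 0.08092 + 0.03885 = 0.18232
P(D|H3) = 0.1·0.084 + 0.15·0.042 + 0.75·0.107 = 0.0084 + 0.0063 + 0.08025 = 0.09495
Then overall,
P(D) = 0.76·0.09273 + 0.06·0.18232 + 0.18·0.09495
      = 0.0704748 + 0.0109392 + 0.017091 = 0.098505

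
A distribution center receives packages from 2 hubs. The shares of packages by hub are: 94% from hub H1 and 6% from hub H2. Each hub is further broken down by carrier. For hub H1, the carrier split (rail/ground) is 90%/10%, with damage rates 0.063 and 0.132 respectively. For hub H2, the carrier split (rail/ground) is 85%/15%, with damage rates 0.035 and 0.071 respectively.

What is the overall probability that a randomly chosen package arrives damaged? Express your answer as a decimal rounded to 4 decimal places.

P(D) ≈ 0.0681

P(D|H1) = 0.9·0.063 + 0.1·0.132 = 0.0567 + 0.0132 = 0.0699
P(D|H2) = 0.85·0.035 + 0.15·0.071 = 0.02975 + 0.01065 = 0.0404
Then overall,
P(D) = 0.94·0.0699 + 0.06·0.0404
      = 0.065706 + 0.002424 = 0.06813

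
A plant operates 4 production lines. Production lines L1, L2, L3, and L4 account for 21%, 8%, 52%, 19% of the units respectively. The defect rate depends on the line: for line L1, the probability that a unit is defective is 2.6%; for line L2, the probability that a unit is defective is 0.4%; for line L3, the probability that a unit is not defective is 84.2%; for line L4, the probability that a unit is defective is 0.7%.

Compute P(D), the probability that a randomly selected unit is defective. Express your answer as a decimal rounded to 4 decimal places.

0.0893

P(D|L3) = 1 − 0.842 = 0.158.
By the law of total probability,
P(D) = P(D|L1)·P(L1) + P(D|L2)·P(L2) + P(D|L3)·P(L3) + P(D|L4)·P(L4)
      = 0.026·0.21 + 0.004·0.08 + 0.158·0.52 + 0.007·0.19
      = 0.00546 + 0.00032 + 0.08216 + 0.00133 = 0.08927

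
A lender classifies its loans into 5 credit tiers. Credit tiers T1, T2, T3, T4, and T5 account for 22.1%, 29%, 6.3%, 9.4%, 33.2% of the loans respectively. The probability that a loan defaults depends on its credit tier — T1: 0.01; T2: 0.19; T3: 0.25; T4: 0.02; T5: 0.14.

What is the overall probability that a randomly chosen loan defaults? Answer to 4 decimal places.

0.1214

P(D) = P(D|T1)·P(T1) + P(D|T2)·P(T2) + P(D|T3)·P(T3) + P(D|T4)·P(T4) + P(D|T5)·P(T5)
      = 0.01·0.221 + 0.19·0.29 + 0.25·0.063 + 0.02·0.094 + 0.14·0.332
      = 0.00221 + 0.0551 + 0.01575 + 0.00188 + 0.04648 = 0.12142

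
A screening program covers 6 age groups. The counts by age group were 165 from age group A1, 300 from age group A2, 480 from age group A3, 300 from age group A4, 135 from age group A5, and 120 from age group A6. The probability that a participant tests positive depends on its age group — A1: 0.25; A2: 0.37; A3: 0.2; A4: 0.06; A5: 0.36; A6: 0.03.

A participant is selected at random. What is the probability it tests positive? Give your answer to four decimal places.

Total: 165 + 300 + 480 + 300 + 135 + 120 = 1500.
P(A1) = 165/1500 = 0.11. P(A2) = 300/1500 = 0.2. P(A3) = 480/1500 = 0.32. P(A4) = 300/1500 = 0.2. P(A5) = 135/1500 = 0.09. P(A6) = 120/1500 = 0.08.
P(T) = P(T|A1)·P(A1) + P(T|A2)·P(A2) + P(T|A3)·P(A3) + P(T|A4)·P(A4) + P(T|A5)·P(A5) + P(T|A6)·P(A6)
      = 0.25·0.11 + 0.37·0.2 + 0.2·0.32 + 0.06·0.2 + 0.36·0.09 + 0.03·0.08
      = 0.0275 + 0.074 + 0.064 + 0.012 + 0.0324 + 0.0024 = 0.2123

P(T) ≈ 0.2123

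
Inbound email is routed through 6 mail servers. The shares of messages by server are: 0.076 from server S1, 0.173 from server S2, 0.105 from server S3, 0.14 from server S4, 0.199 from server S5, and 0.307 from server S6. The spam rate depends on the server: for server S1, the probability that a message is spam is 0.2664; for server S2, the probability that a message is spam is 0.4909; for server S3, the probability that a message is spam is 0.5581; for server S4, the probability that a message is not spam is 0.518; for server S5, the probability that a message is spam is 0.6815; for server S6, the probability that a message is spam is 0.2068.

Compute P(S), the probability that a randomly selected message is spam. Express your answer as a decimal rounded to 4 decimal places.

P(S|S4) = 1 − 0.518 = 0.482.
P(S) = P(S|S1)·P(S1) + P(S|S2)·P(S2) + P(S|S3)·P(S3) + P(S|S4)·P(S4) + P(S|S5)·P(S5) + P(S|S6)·P(S6)
      = 0.2664·0.076 + 0.4909·0.173 + 0.5581·0.105 + 0.482·0.14 + 0.6815·0.199 + 0.2068·0.307
      = 0.0202464 + 0.0849257 + 0.0586005 + 0.06748 + 0.1356185 + 0.0634876 = 0.4303587

0.4304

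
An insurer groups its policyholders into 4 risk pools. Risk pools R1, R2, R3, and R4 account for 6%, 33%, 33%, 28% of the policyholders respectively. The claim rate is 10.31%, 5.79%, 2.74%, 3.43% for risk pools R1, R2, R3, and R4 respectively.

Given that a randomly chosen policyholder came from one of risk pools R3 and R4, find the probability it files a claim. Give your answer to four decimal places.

P(C|S) ≈ 0.0306

Let S = {R3, R4}.
P(S) = 0.33 + 0.28 = 0.61.
P(C ∩ S) = 0.0274·0.33 + 0.0343·0.28 = 0.009042 + 0.009604 = 0.018646.
P(C | S) = 0.018646 / 0.61 = 0.030567…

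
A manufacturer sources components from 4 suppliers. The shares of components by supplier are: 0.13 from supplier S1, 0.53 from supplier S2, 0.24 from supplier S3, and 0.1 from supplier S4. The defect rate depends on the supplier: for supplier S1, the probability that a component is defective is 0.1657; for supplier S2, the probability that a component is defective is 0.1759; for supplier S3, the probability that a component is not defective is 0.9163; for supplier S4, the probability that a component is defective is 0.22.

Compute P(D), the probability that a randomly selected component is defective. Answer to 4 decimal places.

P(D|S3) = 1 − 0.9163 = 0.0837.
By the law of total probability,
P(D) = P(D|S1)·P(S1) + P(D|S2)·P(S2) + P(D|S3)·P(S3) + P(D|S4)·P(S4)
      = 0.1657·0.13 + 0.1759·0.53 + 0.0837·0.24 + 0.22·0.1
      = 0.021541 + 0.093227 + 0.020088 + 0.022 = 0.156856

P(D) ≈ 0.1569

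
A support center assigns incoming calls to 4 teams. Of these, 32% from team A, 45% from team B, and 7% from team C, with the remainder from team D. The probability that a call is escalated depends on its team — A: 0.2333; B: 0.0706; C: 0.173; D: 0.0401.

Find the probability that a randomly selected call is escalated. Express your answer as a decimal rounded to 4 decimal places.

P(D) = 1 − (0.32 + 0.45 + 0.07) = 0.16.
P(E) = P(E|A)·P(A) + P(E|B)·P(B) + P(E|C)·P(C) + P(E|D)·P(D)
      = 0.2333·0.32 + 0.0706·0.45 + 0.173·0.07 + 0.0401·0.16
      = 0.074656 + 0.03177 + 0.01211 + 0.006416 = 0.124952

0.1250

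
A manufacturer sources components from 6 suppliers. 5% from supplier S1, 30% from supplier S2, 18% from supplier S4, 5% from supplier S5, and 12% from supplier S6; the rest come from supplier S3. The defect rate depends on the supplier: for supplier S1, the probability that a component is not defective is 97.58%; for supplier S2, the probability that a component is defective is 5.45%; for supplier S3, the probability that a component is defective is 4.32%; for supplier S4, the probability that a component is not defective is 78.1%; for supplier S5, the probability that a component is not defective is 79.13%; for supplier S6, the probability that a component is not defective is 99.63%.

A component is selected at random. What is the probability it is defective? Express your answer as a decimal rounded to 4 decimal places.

P(S3) = 1 − (0.05 + 0.3 + 0.18 + 0.05 + 0.12) = 0.3.
P(D|S1) = 1 − 0.9758 = 0.0242.
P(D|S4) = 1 − 0.781 = 0.219.
P(D|S5) = 1 − 0.7913 = 0.2087.
P(D|S6) = 1 − 0.9963 = 0.0037.
Summing over the partition,
P(D) = P(D|S1)·P(S1) + P(D|S2)·P(S2) + P(D|S3)·P(S3) + P(D|S4)·P(S4) + P(D|S5)·P(S5) + P(D|S6)·P(S6)
      = 0.0242·0.05 + 0.0545·0.3 + 0.0432·0.3 + 0.219·0.18 + 0.2087·0.05 + 0.0037·0.12
      = 0.00121 + 0.01635 + 0.01296 + 0.03942 + 0.010435 + 0.000444 = 0.080819

0.0808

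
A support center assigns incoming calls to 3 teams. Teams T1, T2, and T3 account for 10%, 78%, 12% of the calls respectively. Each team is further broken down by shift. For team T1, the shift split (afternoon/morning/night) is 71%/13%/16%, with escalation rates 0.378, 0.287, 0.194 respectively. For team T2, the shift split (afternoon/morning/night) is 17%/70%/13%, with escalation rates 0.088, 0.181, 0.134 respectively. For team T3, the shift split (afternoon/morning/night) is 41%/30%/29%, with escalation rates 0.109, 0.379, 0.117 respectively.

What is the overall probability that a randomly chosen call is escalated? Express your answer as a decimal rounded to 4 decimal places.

P(E|T1) = 0.71·0.378 + 0.13·0.287 + 0.16·0.194 = 0.26838 + 0.03731 + 0.03104 = 0.33673
P(E|T2) = 0.17·0.088 + 0.7·0.181 + 0.13·0.134 = 0.01496 + 0.1267 + 0.01742 = 0.15908
P(E|T3) = 0.41·0.109 + 0.3·0.379 + 0.29·0.117 = 0.04469 + 0.1137 + 0.03393 = 0.19232
Then overall,
P(E) = 0.1·0.33673 + 0.78·0.15908 + 0.12·0.19232
      = 0.033673 + 0.1240824 + 0.0230784 = 0.1808338

P(E) ≈ 0.1808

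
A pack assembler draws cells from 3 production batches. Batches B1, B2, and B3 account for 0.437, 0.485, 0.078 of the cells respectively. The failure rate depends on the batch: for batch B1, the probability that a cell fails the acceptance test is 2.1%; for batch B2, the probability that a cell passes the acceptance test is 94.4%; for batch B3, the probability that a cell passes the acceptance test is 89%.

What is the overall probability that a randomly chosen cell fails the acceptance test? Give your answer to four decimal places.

0.0449

P(F|B2) = 1 − 0.944 = 0.056.
P(F|B3) = 1 − 0.89 = 0.11.
P(F) = P(F|B1)·P(B1) + P(F|B2)·P(B2) + P(F|B3)·P(B3)
      = 0.021·0.437 + 0.056·0.485 + 0.11·0.078
      = 0.009177 + 0.02716 + 0.00858 = 0.044917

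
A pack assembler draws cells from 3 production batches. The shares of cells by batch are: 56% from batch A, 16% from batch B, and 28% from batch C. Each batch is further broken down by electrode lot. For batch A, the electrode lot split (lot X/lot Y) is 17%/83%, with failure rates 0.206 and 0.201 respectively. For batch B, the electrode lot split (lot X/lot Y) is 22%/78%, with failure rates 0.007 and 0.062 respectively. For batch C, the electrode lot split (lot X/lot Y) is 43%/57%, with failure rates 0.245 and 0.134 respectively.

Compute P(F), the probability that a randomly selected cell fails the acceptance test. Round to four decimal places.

0.1719

P(F|A) = 0.17·0.206 + 0.83·0.201 = 0.03502 + 0.16683 = 0.20185
P(F|B) = 0.22·0.007 + 0.78·0.062 = 0.00154 + 0.04836 = 0.0499
P(F|C) = 0.43·0.245 + 0.57·0.134 = 0.10535 + 0.07638 = 0.18173
Then overall,
P(F) = 0.56·0.20185 + 0.16·0.0499 + 0.28·0.18173
      = 0.113036 + 0.007984 + 0.0508844 = 0.1719044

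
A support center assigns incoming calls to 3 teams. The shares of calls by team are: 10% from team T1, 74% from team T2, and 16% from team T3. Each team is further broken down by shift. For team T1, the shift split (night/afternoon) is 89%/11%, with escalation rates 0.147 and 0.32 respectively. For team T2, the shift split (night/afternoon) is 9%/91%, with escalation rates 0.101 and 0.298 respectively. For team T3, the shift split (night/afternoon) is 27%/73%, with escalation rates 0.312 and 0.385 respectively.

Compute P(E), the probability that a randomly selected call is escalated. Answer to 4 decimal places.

0.2824

P(E|T1) = 0.89·0.147 + 0.11·0.32 = 0.13083 + 0.0352 = 0.16603
P(E|T2) = 0.09·0.101 + 0.91·0.298 = 0.00909 + 0.27118 = 0.28027
P(E|T3) = 0.27·0.312 + 0.73·0.385 = 0.08424 + 0.28105 = 0.36529
By total probability over the outer partition,
P(E) = 0.1·0.16603 + 0.74·0.28027 + 0.16·0.36529
      = 0.016603 + 0.2073998 + 0.0584464 = 0.2824492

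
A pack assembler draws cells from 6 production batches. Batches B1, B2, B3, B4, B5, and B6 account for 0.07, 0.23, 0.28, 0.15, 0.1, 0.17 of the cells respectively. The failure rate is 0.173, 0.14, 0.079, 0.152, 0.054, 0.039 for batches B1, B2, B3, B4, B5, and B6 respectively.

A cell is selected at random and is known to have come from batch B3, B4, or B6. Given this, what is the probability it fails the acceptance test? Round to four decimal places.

0.0859

Let S = {B3, B4, B6}.
P(S) = 0.28 + 0.15 + 0.17 = 0.6.
P(F ∩ S) = 0.079·0.28 + 0.152·0.15 + 0.039·0.17 = 0.02212 + 0.0228 + 0.00663 = 0.05155.
P(F | S) = 0.05155 / 0.6 = 0.085917…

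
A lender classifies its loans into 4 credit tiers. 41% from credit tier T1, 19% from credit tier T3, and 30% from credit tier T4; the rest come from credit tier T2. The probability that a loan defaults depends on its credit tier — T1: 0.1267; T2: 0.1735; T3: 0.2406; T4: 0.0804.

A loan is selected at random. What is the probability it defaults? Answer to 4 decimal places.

P(T2) = 1 − (0.41 + 0.19 + 0.3) = 0.1.
P(D) = P(D|T1)·P(T1) + P(D|T2)·P(T2) + P(D|T3)·P(T3) + P(D|T4)·P(T4)
      = 0.1267·0.41 + 0.1735·0.1 + 0.2406·0.19 + 0.0804·0.3
      = 0.051947 + 0.01735 + 0.045714 + 0.02412 = 0.139131

0.1391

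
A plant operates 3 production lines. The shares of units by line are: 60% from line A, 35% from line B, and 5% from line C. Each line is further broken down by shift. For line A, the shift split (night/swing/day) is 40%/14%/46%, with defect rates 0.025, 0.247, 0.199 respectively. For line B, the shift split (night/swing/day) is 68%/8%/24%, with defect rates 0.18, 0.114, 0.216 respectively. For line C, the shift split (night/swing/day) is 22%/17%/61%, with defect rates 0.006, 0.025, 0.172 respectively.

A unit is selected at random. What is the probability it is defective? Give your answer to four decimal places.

P(D|A) = 0.4·0.025 + 0.14·0.247 + 0.46·0.199 = 0.01 + 0.03458 + 0.09154 = 0.13612
P(D|B) = 0.68·0.18 + 0.08·0.114 + 0.24·0.216 = 0.1224 + 0.00912 + 0.05184 = 0.18336
P(D|C) = 0.22·0.006 + 0.17·0.025 + 0.61·0.172 = 0.00132 + 0.00425 + 0.10492 = 0.11049
Then overall,
P(D) = 0.6·0.13612 + 0.35·0.18336 + 0.05·0.11049
      = 0.081672 + 0.064176 + 0.0055245 = 0.1513725

0.1514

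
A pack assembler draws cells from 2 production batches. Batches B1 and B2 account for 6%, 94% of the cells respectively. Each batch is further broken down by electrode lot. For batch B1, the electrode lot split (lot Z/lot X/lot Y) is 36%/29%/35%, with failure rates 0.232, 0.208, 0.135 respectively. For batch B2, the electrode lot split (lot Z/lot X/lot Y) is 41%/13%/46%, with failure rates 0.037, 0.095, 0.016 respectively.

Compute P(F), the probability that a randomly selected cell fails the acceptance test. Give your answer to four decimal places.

P(F) ≈ 0.0443

P(F|B1) = 0.36·0.232 + 0.29·0.208 + 0.35·0.135 = 0.08352 + 0.06032 + 0.04725 = 0.19109
P(F|B2) = 0.41·0.037 + 0.13·0.095 + 0.46·0.016 = 0.01517 + 0.01235 + 0.00736 = 0.03488
By total probability over the outer partition,
P(F) = 0.06·0.19109 + 0.94·0.03488
      = 0.0114654 + 0.0327872 = 0.0442526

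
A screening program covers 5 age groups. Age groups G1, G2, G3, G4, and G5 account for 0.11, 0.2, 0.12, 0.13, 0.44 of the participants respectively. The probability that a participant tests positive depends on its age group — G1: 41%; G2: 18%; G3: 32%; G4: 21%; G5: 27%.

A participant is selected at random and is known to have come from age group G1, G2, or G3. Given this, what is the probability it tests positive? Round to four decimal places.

Let S = {G1, G2, G3}.
P(S) = 0.11 + 0.2 + 0.12 = 0.43.
P(T ∩ S) = 0.41·0.11 + 0.18·0.2 + 0.32·0.12 = 0.0451 + 0.036 + 0.0384 = 0.1195.
P(T | S) = 0.1195 / 0.43 = 0.277907…

P(T|S) ≈ 0.2779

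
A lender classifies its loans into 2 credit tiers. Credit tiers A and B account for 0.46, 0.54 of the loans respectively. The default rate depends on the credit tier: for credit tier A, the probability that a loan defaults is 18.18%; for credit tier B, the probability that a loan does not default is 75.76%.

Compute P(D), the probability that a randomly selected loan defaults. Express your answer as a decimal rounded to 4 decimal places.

0.2145

P(D|B) = 1 − 0.7576 = 0.2424.
Using total probability over the partition,
P(D) = P(D|A)·P(A) + P(D|B)·P(B)
      = 0.1818·0.46 + 0.2424·0.54
      = 0.083628 + 0.130896 = 0.214524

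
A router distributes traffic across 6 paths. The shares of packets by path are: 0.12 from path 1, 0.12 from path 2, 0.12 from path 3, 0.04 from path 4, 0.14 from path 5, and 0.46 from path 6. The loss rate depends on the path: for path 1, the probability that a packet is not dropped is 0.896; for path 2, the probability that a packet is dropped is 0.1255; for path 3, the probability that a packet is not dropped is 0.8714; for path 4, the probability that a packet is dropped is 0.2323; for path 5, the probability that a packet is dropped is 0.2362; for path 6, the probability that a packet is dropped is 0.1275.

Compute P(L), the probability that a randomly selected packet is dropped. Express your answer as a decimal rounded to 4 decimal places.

P(L|1) = 1 − 0.896 = 0.104.
P(L|3) = 1 − 0.8714 = 0.1286.
P(L) = P(L|1)·P(1) + P(L|2)·P(2) + P(L|3)·P(3) + P(L|4)·P(4) + P(L|5)·P(5) + P(L|6)·P(6)
      = 0.104·0.12 + 0.1255·0.12 + 0.1286·0.12 + 0.2323·0.04 + 0.2362·0.14 + 0.1275·0.46
      = 0.01248 + 0.01506 + 0.015432 + 0.009292 + 0.033068 + 0.05865 = 0.143982

0.1440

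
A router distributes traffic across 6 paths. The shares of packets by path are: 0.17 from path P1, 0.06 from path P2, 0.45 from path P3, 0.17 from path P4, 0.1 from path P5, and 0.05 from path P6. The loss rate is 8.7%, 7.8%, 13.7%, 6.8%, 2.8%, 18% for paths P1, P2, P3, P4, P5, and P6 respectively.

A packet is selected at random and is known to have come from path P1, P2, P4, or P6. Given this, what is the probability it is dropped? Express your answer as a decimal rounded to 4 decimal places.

Let S = {P1, P2, P4, P6}.
P(S) = 0.17 + 0.06 + 0.17 + 0.05 = 0.45.
P(L ∩ S) = 0.087·0.17 + 0.078·0.06 + 0.068·0.17 + 0.18·0.05 = 0.01479 + 0.00468 + 0.01156 + 0.009 = 0.04003.
P(L | S) = 0.04003 / 0.45 = 0.088956…

0.0890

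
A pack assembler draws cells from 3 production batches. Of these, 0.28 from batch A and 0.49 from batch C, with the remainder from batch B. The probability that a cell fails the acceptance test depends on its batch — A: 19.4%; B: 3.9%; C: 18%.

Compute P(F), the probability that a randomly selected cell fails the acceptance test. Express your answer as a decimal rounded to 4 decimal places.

P(B) = 1 − (0.28 + 0.49) = 0.23.
P(F) = P(F|A)·P(A) + P(F|B)·P(B) + P(F|C)·P(C)
      = 0.194·0.28 + 0.039·0.23 + 0.18·0.49
      = 0.05432 + 0.00897 + 0.0882 = 0.15149

0.1515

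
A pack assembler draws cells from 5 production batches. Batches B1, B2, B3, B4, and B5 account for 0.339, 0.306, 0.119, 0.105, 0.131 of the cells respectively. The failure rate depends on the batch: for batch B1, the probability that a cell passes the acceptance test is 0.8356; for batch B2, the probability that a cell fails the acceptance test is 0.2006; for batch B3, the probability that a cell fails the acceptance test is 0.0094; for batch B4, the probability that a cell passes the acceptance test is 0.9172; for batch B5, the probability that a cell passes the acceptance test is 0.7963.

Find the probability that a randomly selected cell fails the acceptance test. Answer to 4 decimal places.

P(F|B1) = 1 − 0.8356 = 0.1644.
P(F|B4) = 1 − 0.9172 = 0.0828.
P(F|B5) = 1 − 0.7963 = 0.2037.
Using total probability over the partition,
P(F) = P(F|B1)·P(B1) + P(F|B2)·P(B2) + P(F|B3)·P(B3) + P(F|B4)·P(B4) + P(F|B5)·P(B5)
      = 0.1644·0.339 + 0.2006·0.306 + 0.0094·0.119 + 0.0828·0.105 + 0.2037·0.131
      = 0.0557316 + 0.0613836 + 0.0011186 + 0.008694 + 0.0266847 = 0.1536125

0.1536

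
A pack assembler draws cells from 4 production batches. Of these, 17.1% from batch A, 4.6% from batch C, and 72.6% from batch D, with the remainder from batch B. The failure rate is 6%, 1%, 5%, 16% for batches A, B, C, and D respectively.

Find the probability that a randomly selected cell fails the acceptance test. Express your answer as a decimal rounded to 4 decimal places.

P(F) ≈ 0.1293

P(B) = 1 − (0.171 + 0.046 + 0.726) = 0.057.
Using total probability over the partition,
P(F) = P(F|A)·P(A) + P(F|B)·P(B) + P(F|C)·P(C) + P(F|D)·P(D)
      = 0.06·0.171 + 0.01·0.057 + 0.05·0.046 + 0.16·0.726
      = 0.01026 + 0.00057 + 0.0023 + 0.11616 = 0.12929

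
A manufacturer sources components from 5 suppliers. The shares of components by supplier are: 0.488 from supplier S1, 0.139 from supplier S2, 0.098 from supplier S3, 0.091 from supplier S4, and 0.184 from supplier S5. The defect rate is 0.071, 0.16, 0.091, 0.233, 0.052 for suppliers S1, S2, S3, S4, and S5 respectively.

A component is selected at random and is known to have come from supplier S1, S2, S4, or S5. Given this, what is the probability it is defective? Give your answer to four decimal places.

P(D|S) ≈ 0.0972

Let S = {S1, S2, S4, S5}.
P(S) = 0.488 + 0.139 + 0.091 + 0.184 = 0.902.
P(D ∩ S) = 0.071·0.488 + 0.16·0.139 + 0.233·0.091 + 0.052·0.184 = 0.034648 + 0.02224 + 0.021203 + 0.009568 = 0.087659.
P(D | S) = 0.087659 / 0.902 = 0.097183…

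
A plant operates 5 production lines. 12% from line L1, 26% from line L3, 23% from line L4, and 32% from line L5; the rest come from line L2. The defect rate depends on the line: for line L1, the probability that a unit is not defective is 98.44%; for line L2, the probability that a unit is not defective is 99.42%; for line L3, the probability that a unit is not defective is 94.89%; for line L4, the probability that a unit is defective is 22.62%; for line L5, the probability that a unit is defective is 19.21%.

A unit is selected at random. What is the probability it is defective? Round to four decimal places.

0.1291

P(L2) = 1 − (0.12 + 0.26 + 0.23 + 0.32) = 0.07.
P(D|L1) = 1 − 0.9844 = 0.0156.
P(D|L2) = 1 − 0.9942 = 0.0058.
P(D|L3) = 1 − 0.9489 = 0.0511.
P(D) = P(D|L1)·P(L1) + P(D|L2)·P(L2) + P(D|L3)·P(L3) + P(D|L4)·P(L4) + P(D|L5)·P(L5)
      = 0.0156·0.12 + 0.0058·0.07 + 0.0511·0.26 + 0.2262·0.23 + 0.1921·0.32
      = 0.001872 + 0.000406 + 0.013286 + 0.052026 + 0.061472 = 0.129062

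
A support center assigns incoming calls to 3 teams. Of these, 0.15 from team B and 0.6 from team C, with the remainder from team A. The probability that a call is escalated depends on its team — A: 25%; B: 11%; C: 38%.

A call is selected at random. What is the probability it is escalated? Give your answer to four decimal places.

P(E) ≈ 0.3070

P(A) = 1 − (0.15 + 0.6) = 0.25.
P(E) = P(E|A)·P(A) + P(E|B)·P(B) + P(E|C)·P(C)
      = 0.25·0.25 + 0.11·0.15 + 0.38·0.6
      = 0.0625 + 0.0165 + 0.228 = 0.307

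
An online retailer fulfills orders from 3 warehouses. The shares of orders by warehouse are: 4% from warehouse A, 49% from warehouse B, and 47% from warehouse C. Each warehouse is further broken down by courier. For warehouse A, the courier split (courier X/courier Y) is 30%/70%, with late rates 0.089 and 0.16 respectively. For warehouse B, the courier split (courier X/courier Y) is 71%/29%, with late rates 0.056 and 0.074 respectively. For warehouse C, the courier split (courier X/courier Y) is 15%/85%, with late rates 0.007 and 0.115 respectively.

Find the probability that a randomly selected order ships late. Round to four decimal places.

P(L|A) = 0.3·0.089 + 0.7·0.16 = 0.0267 + 0.112 = 0.1387
P(L|B) = 0.71·0.056 + 0.29·0.074 = 0.03976 + 0.02146 = 0.06122
P(L|C) = 0.15·0.007 + 0.85·0.115 = 0.00105 + 0.09775 = 0.0988
Then overall,
P(L) = 0.04·0.1387 + 0.49·0.06122 + 0.47·0.0988
      = 0.005548 + 0.0299978 + 0.046436 = 0.0819818

0.0820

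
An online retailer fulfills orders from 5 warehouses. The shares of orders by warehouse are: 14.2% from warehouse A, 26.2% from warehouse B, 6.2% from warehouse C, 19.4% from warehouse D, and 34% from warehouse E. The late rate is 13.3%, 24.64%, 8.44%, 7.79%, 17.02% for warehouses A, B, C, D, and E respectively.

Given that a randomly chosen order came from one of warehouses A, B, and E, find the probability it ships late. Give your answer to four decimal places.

Let S = {A, B, E}.
P(S) = 0.142 + 0.262 + 0.34 = 0.744.
P(L ∩ S) = 0.133·0.142 + 0.2464·0.262 + 0.1702·0.34 = 0.018886 + 0.0645568 + 0.057868 = 0.1413108.
P(L | S) = 0.1413108 / 0.744 = 0.189934…

0.1899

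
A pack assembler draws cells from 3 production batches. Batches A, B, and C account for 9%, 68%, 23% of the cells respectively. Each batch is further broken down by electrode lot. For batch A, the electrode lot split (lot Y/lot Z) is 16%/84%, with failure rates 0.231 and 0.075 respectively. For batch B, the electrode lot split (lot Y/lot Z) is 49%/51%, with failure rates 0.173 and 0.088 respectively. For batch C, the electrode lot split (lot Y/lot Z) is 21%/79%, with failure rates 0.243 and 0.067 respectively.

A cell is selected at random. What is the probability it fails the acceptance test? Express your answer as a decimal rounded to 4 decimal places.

0.1211

P(F|A) = 0.16·0.231 + 0.84·0.075 = 0.03696 + 0.063 = 0.09996
P(F|B) = 0.49·0.173 + 0.51·0.088 = 0.08477 + 0.04488 = 0.12965
P(F|C) = 0.21·0.243 + 0.79·0.067 = 0.05103 + 0.05293 = 0.10396
By total probability over the outer partition,
P(F) = 0.09·0.09996 + 0.68·0.12965 + 0.23·0.10396
      = 0.0089964 + 0.088162 + 0.0239108 = 0.1210692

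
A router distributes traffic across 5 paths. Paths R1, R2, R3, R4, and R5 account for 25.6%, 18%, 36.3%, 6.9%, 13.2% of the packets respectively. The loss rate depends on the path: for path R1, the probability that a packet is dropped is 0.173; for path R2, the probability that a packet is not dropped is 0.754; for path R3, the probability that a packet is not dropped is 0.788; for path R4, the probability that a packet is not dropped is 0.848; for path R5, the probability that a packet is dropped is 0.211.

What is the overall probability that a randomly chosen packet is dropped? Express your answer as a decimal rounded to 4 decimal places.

P(L|R2) = 1 − 0.754 = 0.246.
P(L|R3) = 1 − 0.788 = 0.212.
P(L|R4) = 1 − 0.848 = 0.152.
By the law of total probability,
P(L) = P(L|R1)·P(R1) + P(L|R2)·P(R2) + P(L|R3)·P(R3) + P(L|R4)·P(R4) + P(L|R5)·P(R5)
      = 0.173·0.256 + 0.246·0.18 + 0.212·0.363 + 0.152·0.069 + 0.211·0.132
      = 0.044288 + 0.04428 + 0.076956 + 0.010488 + 0.027852 = 0.203864

0.2039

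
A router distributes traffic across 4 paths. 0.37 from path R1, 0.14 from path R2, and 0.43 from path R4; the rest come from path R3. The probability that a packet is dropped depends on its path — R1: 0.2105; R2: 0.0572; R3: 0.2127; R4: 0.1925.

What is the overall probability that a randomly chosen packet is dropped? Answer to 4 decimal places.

P(R3) = 1 − (0.37 + 0.14 + 0.43) = 0.06.
P(L) = P(L|R1)·P(R1) + P(L|R2)·P(R2) + P(L|R3)·P(R3) + P(L|R4)·P(R4)
      = 0.2105·0.37 + 0.0572·0.14 + 0.2127·0.06 + 0.1925·0.43
      = 0.077885 + 0.008008 + 0.012762 + 0.082775 = 0.18143

0.1814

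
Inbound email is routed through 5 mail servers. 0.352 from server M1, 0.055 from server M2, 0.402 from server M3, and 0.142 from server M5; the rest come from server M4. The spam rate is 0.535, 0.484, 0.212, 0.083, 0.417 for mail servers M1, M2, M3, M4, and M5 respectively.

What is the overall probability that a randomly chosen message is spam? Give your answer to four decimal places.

P(M4) = 1 − (0.352 + 0.055 + 0.402 + 0.142) = 0.049.
P(S) = P(S|M1)·P(M1) + P(S|M2)·P(M2) + P(S|M3)·P(M3) + P(S|M4)·P(M4) + P(S|M5)·P(M5)
      = 0.535·0.352 + 0.484·0.055 + 0.212·0.402 + 0.083·0.049 + 0.417·0.142
      = 0.18832 + 0.02662 + 0.085224 + 0.004067 + 0.059214 = 0.363445

0.3634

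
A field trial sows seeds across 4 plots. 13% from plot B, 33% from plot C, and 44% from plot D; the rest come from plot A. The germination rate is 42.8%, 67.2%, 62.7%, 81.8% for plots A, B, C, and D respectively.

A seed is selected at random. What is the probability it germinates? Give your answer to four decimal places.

P(G) ≈ 0.6970

P(A) = 1 − (0.13 + 0.33 + 0.44) = 0.1.
P(G) = P(G|A)·P(A) + P(G|B)·P(B) + P(G|C)·P(C) + P(G|D)·P(D)
      = 0.428·0.1 + 0.672·0.13 + 0.627·0.33 + 0.818·0.44
      = 0.0428 + 0.08736 + 0.20691 + 0.35992 = 0.69699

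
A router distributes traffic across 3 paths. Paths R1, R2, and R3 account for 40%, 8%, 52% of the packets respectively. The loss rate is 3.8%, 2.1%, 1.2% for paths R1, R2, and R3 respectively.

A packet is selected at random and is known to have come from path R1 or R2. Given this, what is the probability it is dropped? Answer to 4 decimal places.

Let S = {R1, R2}.
P(S) = 0.4 + 0.08 = 0.48.
P(L ∩ S) = 0.038·0.4 + 0.021·0.08 = 0.0152 + 0.00168 = 0.01688.
P(L | S) = 0.01688 / 0.48 = 0.035167…

0.0352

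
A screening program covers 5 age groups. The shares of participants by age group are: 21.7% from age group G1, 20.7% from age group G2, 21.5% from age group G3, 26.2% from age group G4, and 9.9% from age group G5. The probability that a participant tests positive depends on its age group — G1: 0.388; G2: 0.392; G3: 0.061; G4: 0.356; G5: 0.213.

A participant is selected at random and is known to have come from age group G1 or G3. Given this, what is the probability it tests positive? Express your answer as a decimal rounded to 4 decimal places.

Let S = {G1, G3}.
P(S) = 0.217 + 0.215 = 0.432.
P(T ∩ S) = 0.388·0.217 + 0.061·0.215 = 0.084196 + 0.013115 = 0.097311.
P(T | S) = 0.097311 / 0.432 = 0.225257…

P(T|S) ≈ 0.2253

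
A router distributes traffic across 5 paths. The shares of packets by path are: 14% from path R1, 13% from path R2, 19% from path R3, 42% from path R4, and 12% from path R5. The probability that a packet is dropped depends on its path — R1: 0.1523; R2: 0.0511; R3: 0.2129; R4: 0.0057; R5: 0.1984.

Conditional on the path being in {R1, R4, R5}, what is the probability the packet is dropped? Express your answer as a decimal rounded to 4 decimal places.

P(L|S) ≈ 0.0699

Let S = {R1, R4, R5}.
P(S) = 0.14 + 0.42 + 0.12 = 0.68.
P(L ∩ S) = 0.1523·0.14 + 0.0057·0.42 + 0.1984·0.12 = 0.021322 + 0.002394 + 0.023808 = 0.047524.
P(L | S) = 0.047524 / 0.68 = 0.069888…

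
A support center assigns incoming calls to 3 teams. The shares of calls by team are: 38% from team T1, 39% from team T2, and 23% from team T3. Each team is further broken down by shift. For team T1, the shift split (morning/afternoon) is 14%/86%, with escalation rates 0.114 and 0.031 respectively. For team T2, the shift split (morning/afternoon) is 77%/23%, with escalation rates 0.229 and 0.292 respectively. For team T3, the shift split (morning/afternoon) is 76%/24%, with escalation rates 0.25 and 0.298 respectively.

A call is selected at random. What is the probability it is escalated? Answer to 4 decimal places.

P(E|T1) = 0.14·0.114 + 0.86·0.031 = 0.01596 + 0.02666 = 0.04262
P(E|T2) = 0.77·0.229 + 0.23·0.292 = 0.17633 + 0.06716 = 0.24349
P(E|T3) = 0.76·0.25 + 0.24·0.298 = 0.19 + 0.07152 = 0.26152
By total probability over the outer partition,
P(E) = 0.38·0.04262 + 0.39·0.24349 + 0.23·0.26152
      = 0.0161956 + 0.0949611 + 0.0601496 = 0.1713063

0.1713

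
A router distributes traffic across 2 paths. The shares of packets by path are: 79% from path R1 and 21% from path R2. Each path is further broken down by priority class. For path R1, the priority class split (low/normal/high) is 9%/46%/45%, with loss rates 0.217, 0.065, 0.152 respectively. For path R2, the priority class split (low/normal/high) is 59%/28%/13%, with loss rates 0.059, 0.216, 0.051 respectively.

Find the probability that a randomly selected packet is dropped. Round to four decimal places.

0.1145

P(L|R1) = 0.09·0.217 + 0.46·0.065 + 0.45·0.152 = 0.01953 + 0.0299 + 0.0684 = 0.11783
P(L|R2) = 0.59·0.059 + 0.28·0.216 + 0.13·0.051 = 0.03481 + 0.06048 + 0.00663 = 0.10192
By total probability over the outer partition,
P(L) = 0.79·0.11783 + 0.21·0.10192
      = 0.0930857 + 0.0214032 = 0.1144889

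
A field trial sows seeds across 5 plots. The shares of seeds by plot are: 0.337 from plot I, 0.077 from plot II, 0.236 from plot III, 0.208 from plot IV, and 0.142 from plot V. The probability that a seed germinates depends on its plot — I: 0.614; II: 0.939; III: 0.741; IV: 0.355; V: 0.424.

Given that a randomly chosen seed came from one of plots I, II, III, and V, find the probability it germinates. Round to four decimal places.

Let S = {I, II, III, V}.
P(S) = 0.337 + 0.077 + 0.236 + 0.142 = 0.792.
P(G ∩ S) = 0.614·0.337 + 0.939·0.077 + 0.741·0.236 + 0.424·0.142 = 0.206918 + 0.072303 + 0.174876 + 0.060208 = 0.514305.
P(G | S) = 0.514305 / 0.792 = 0.649375…

0.6494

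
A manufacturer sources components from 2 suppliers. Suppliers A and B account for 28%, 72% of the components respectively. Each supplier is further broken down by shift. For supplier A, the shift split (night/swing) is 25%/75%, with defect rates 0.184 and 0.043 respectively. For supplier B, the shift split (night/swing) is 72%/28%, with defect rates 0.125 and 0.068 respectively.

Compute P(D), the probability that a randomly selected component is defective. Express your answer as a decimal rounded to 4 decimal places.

P(D|A) = 0.25·0.184 + 0.75·0.043 = 0.046 + 0.03225 = 0.07825
P(D|B) = 0.72·0.125 + 0.28·0.068 = 0.09 + 0.01904 = 0.10904
By total probability over the outer partition,
P(D) = 0.28·0.07825 + 0.72·0.10904
      = 0.02191 + 0.0785088 = 0.1004188

P(D) ≈ 0.1004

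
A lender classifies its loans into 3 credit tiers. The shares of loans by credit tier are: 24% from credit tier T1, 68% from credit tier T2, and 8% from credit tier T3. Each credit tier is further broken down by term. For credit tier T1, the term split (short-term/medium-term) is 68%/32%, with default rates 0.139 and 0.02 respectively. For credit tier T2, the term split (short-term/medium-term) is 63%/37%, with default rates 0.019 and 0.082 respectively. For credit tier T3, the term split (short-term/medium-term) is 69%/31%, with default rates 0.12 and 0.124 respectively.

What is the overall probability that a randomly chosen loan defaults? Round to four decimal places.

P(D) ≈ 0.0627

P(D|T1) = 0.68·0.139 + 0.32·0.02 = 0.09452 + 0.0064 = 0.10092
P(D|T2) = 0.63·0.019 + 0.37·0.082 = 0.01197 + 0.03034 = 0.04231
P(D|T3) = 0.69·0.12 + 0.31·0.124 = 0.0828 + 0.03844 = 0.12124
Then overall,
P(D) = 0.24·0.10092 + 0.68·0.04231 + 0.08·0.12124
      = 0.0242208 + 0.0287708 + 0.0096992 = 0.0626908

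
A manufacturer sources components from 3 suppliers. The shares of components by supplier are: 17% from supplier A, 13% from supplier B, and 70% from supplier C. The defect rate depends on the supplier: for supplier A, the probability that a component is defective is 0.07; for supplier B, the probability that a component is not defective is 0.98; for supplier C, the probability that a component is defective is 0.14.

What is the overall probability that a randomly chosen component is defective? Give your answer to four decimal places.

P(D|B) = 1 − 0.98 = 0.02.
P(D) = P(D|A)·P(A) + P(D|B)·P(B) + P(D|C)·P(C)
      = 0.07·0.17 + 0.02·0.13 + 0.14·0.7
      = 0.0119 + 0.0026 + 0.098 = 0.1125

P(D) ≈ 0.1125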